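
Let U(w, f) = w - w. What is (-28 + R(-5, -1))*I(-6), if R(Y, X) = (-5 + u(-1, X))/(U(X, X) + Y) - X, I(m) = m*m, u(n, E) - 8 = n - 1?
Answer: -4896/5 ≈ -979.20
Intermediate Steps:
U(w, f) = 0
u(n, E) = 7 + n (u(n, E) = 8 + (n - 1) = 8 + (-1 + n) = 7 + n)
I(m) = m²
R(Y, X) = 1/Y - X (R(Y, X) = (-5 + (7 - 1))/(0 + Y) - X = (-5 + 6)/Y - X = 1/Y - X)
(-28 + R(-5, -1))*I(-6) = (-28 + (1/(-5) - 1*(-1)))*(-6)² = (-28 + (-⅕ + 1))*36 = (-28 + ⅘)*36 = -136/5*36 = -4896/5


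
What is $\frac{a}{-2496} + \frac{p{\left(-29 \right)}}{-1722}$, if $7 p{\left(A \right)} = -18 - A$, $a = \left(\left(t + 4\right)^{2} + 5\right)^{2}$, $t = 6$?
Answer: $- \frac{22153801}{5014464} \approx -4.418$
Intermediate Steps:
$a = 11025$ ($a = \left(\left(6 + 4\right)^{2} + 5\right)^{2} = \left(10^{2} + 5\right)^{2} = \left(100 + 5\right)^{2} = 105^{2} = 11025$)
$p{\left(A \right)} = - \frac{18}{7} - \frac{A}{7}$ ($p{\left(A \right)} = \frac{-18 - A}{7} = - \frac{18}{7} - \frac{A}{7}$)
$\frac{a}{-2496} + \frac{p{\left(-29 \right)}}{-1722} = \frac{11025}{-2496} + \frac{- \frac{18}{7} - - \frac{29}{7}}{-1722} = 11025 \left(- \frac{1}{2496}\right) + \left(- \frac{18}{7} + \frac{29}{7}\right) \left(- \frac{1}{1722}\right) = - \frac{3675}{832} + \frac{11}{7} \left(- \frac{1}{1722}\right) = - \frac{3675}{832} - \frac{11}{12054} = - \frac{22153801}{5014464}$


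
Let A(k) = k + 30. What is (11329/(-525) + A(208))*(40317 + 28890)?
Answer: 2621122849/175 ≈ 1.4978e+7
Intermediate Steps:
A(k) = 30 + k
(11329/(-525) + A(208))*(40317 + 28890) = (11329/(-525) + (30 + 208))*(40317 + 28890) = (11329*(-1/525) + 238)*69207 = (-11329/525 + 238)*69207 = (113621/525)*69207 = 2621122849/175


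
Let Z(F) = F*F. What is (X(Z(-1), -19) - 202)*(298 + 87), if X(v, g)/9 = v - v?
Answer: -77770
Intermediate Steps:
Z(F) = F**2
X(v, g) = 0 (X(v, g) = 9*(v - v) = 9*0 = 0)
(X(Z(-1), -19) - 202)*(298 + 87) = (0 - 202)*(298 + 87) = -202*385 = -77770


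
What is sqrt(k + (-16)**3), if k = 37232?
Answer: 4*sqrt(2071) ≈ 182.03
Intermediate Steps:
sqrt(k + (-16)**3) = sqrt(37232 + (-16)**3) = sqrt(37232 - 4096) = sqrt(33136) = 4*sqrt(2071)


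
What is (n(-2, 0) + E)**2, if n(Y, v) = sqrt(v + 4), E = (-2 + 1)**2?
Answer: 9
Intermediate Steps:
E = 1 (E = (-1)**2 = 1)
n(Y, v) = sqrt(4 + v)
(n(-2, 0) + E)**2 = (sqrt(4 + 0) + 1)**2 = (sqrt(4) + 1)**2 = (2 + 1)**2 = 3**2 = 9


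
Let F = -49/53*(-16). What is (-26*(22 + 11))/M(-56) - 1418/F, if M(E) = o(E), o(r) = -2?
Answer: 130591/392 ≈ 333.14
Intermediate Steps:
M(E) = -2
F = 784/53 (F = -49*1/53*(-16) = -49/53*(-16) = 784/53 ≈ 14.792)
(-26*(22 + 11))/M(-56) - 1418/F = -26*(22 + 11)/(-2) - 1418/784/53 = -26*33*(-½) - 1418*53/784 = -858*(-½) - 37577/392 = 429 - 37577/392 = 130591/392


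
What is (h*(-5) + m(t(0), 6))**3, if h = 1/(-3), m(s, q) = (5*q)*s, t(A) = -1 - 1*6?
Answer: -244140625/27 ≈ -9.0422e+6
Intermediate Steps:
t(A) = -7 (t(A) = -1 - 6 = -7)
m(s, q) = 5*q*s
h = -1/3 ≈ -0.33333
(h*(-5) + m(t(0), 6))**3 = (-1/3*(-5) + 5*6*(-7))**3 = (5/3 - 210)**3 = (-625/3)**3 = -244140625/27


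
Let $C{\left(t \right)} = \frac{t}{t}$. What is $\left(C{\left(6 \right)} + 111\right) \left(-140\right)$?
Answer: $-15680$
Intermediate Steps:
$C{\left(t \right)} = 1$
$\left(C{\left(6 \right)} + 111\right) \left(-140\right) = \left(1 + 111\right) \left(-140\right) = 112 \left(-140\right) = -15680$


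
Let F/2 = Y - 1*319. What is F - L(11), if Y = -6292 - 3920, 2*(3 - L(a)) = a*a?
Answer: -42009/2 ≈ -21005.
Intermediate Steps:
L(a) = 3 - a²/2 (L(a) = 3 - a*a/2 = 3 - a²/2)
Y = -10212
F = -21062 (F = 2*(-10212 - 1*319) = 2*(-10212 - 319) = 2*(-10531) = -21062)
F - L(11) = -21062 - (3 - ½*11²) = -21062 - (3 - ½*121) = -21062 - (3 - 121/2) = -21062 - 1*(-115/2) = -21062 + 115/2 = -42009/2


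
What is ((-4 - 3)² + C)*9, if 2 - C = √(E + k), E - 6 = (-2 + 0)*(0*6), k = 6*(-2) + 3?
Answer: 459 - 9*I*√3 ≈ 459.0 - 15.588*I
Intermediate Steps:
k = -9 (k = -12 + 3 = -9)
E = 6 (E = 6 + (-2 + 0)*(0*6) = 6 - 2*0 = 6 + 0 = 6)
C = 2 - I*√3 (C = 2 - √(6 - 9) = 2 - √(-3) = 2 - I*√3 ≈ 2.0 - 1.732*I)
((-4 - 3)² + C)*9 = ((-4 - 3)² + (2 - I*√3))*9 = ((-7)² + (2 - I*√3))*9 = (49 + (2 - I*√3))*9 = (51 - I*√3)*9 = 459 - 9*I*√3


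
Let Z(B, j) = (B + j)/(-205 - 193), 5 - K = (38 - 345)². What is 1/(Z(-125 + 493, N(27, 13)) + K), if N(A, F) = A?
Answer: -398/37509507 ≈ -1.0611e-5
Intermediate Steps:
K = -94244 (K = 5 - (38 - 345)² = 5 - 1*(-307)² = 5 - 1*94249 = 5 - 94249 = -94244)
Z(B, j) = -B/398 - j/398 (Z(B, j) = (B + j)/(-398) = (B + j)*(-1/398) = -B/398 - j/398)
1/(Z(-125 + 493, N(27, 13)) + K) = 1/((-(-125 + 493)/398 - 1/398*27) - 94244) = 1/((-1/398*368 - 27/398) - 94244) = 1/((-184/199 - 27/398) - 94244) = 1/(-395/398 - 94244) = 1/(-37509507/398) = -398/37509507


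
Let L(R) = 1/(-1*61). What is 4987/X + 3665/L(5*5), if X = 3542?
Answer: -791862243/3542 ≈ -2.2356e+5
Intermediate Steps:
L(R) = -1/61 (L(R) = 1/(-61) = -1/61)
4987/X + 3665/L(5*5) = 4987/3542 + 3665/(-1/61) = 4987*(1/3542) + 3665*(-61) = 4987/3542 - 223565 = -791862243/3542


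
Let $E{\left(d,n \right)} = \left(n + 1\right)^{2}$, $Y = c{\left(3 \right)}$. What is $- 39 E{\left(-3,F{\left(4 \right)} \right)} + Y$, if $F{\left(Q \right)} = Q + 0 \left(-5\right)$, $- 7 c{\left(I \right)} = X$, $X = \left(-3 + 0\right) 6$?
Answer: $- \frac{6807}{7} \approx -972.43$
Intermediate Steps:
$X = -18$ ($X = \left(-3\right) 6 = -18$)
$c{\left(I \right)} = \frac{18}{7}$ ($c{\left(I \right)} = \left(- \frac{1}{7}\right) \left(-18\right) = \frac{18}{7}$)
$Y = \frac{18}{7} \approx 2.5714$
$F{\left(Q \right)} = Q$ ($F{\left(Q \right)} = Q + 0 = Q$)
$E{\left(d,n \right)} = \left(1 + n\right)^{2}$
$- 39 E{\left(-3,F{\left(4 \right)} \right)} + Y = - 39 \left(1 + 4\right)^{2} + \frac{18}{7} = - 39 \cdot 5^{2} + \frac{18}{7} = \left(-39\right) 25 + \frac{18}{7} = -975 + \frac{18}{7} = - \frac{6807}{7}$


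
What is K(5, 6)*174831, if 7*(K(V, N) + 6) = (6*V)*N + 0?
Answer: 24126678/7 ≈ 3.4467e+6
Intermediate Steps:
K(V, N) = -6 + 6*N*V/7 (K(V, N) = -6 + ((6*V)*N + 0)/7 = -6 + (6*N*V + 0)/7 = -6 + (6*N*V)/7 = -6 + 6*N*V/7)
K(5, 6)*174831 = (-6 + (6/7)*6*5)*174831 = (-6 + 180/7)*174831 = (138/7)*174831 = 24126678/7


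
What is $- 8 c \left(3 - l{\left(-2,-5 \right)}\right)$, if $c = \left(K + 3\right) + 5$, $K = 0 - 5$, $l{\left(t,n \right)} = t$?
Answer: $-120$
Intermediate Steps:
$K = -5$
$c = 3$ ($c = \left(-5 + 3\right) + 5 = -2 + 5 = 3$)
$- 8 c \left(3 - l{\left(-2,-5 \right)}\right) = \left(-8\right) 3 \left(3 - -2\right) = - 24 \left(3 + 2\right) = \left(-24\right) 5 = -120$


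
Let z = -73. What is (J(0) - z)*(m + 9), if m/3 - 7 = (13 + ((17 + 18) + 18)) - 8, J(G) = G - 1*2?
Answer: 14484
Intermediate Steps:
J(G) = -2 + G (J(G) = G - 2 = -2 + G)
m = 195 (m = 21 + 3*((13 + ((17 + 18) + 18)) - 8) = 21 + 3*((13 + (35 + 18)) - 8) = 21 + 3*((13 + 53) - 8) = 21 + 3*(66 - 8) = 21 + 3*58 = 21 + 174 = 195)
(J(0) - z)*(m + 9) = ((-2 + 0) - 1*(-73))*(195 + 9) = (-2 + 73)*204 = 71*204 = 14484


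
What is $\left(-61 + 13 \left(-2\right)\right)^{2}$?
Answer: $7569$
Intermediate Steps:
$\left(-61 + 13 \left(-2\right)\right)^{2} = \left(-61 - 26\right)^{2} = \left(-87\right)^{2} = 7569$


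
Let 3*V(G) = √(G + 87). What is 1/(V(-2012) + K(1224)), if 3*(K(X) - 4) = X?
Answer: 3708/1529621 - 15*I*√77/1529621 ≈ 0.0024241 - 8.605e-5*I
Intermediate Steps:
V(G) = √(87 + G)/3 (V(G) = √(G + 87)/3 = √(87 + G)/3)
K(X) = 4 + X/3
1/(V(-2012) + K(1224)) = 1/(√(87 - 2012)/3 + (4 + (⅓)*1224)) = 1/(√(-1925)/3 + (4 + 408)) = 1/((5*I*√77)/3 + 412) = 1/(5*I*√77/3 + 412) = 1/(412 + 5*I*√77/3)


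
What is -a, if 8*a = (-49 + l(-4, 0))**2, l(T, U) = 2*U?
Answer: -2401/8 ≈ -300.13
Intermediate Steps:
a = 2401/8 (a = (-49 + 2*0)**2/8 = (-49 + 0)**2/8 = (1/8)*(-49)**2 = (1/8)*2401 = 2401/8 ≈ 300.13)
-a = -1*2401/8 = -2401/8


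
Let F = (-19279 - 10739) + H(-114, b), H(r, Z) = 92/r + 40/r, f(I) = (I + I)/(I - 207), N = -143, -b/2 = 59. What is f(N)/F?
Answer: -2717/99813700 ≈ -2.7221e-5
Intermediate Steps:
b = -118 (b = -2*59 = -118)
f(I) = 2*I/(-207 + I) (f(I) = (2*I)/(-207 + I) = 2*I/(-207 + I))
H(r, Z) = 132/r
F = -570364/19 (F = (-19279 - 10739) + 132/(-114) = -30018 + 132*(-1/114) = -30018 - 22/19 = -570364/19 ≈ -30019.)
f(N)/F = (2*(-143)/(-207 - 143))/(-570364/19) = (2*(-143)/(-350))*(-19/570364) = (2*(-143)*(-1/350))*(-19/570364) = (143/175)*(-19/570364) = -2717/99813700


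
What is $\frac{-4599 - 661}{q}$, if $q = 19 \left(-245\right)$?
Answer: $\frac{1052}{931} \approx 1.13$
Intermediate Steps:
$q = -4655$
$\frac{-4599 - 661}{q} = \frac{-4599 - 661}{-4655} = \left(-4599 - 661\right) \left(- \frac{1}{4655}\right) = \left(-5260\right) \left(- \frac{1}{4655}\right) = \frac{1052}{931}$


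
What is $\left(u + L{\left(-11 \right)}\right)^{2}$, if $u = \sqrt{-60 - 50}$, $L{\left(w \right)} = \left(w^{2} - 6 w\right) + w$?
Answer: $30866 + 352 i \sqrt{110} \approx 30866.0 + 3691.8 i$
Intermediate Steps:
$L{\left(w \right)} = w^{2} - 5 w$
$u = i \sqrt{110}$ ($u = \sqrt{-110} = i \sqrt{110} \approx 10.488 i$)
$\left(u + L{\left(-11 \right)}\right)^{2} = \left(i \sqrt{110} - 11 \left(-5 - 11\right)\right)^{2} = \left(i \sqrt{110} - -176\right)^{2} = \left(i \sqrt{110} + 176\right)^{2} = \left(176 + i \sqrt{110}\right)^{2}$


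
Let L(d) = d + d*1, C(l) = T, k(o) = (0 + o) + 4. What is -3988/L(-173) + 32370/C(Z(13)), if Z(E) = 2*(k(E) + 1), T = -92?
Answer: -2708281/7958 ≈ -340.32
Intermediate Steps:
k(o) = 4 + o (k(o) = o + 4 = 4 + o)
Z(E) = 10 + 2*E (Z(E) = 2*((4 + E) + 1) = 2*(5 + E) = 10 + 2*E)
C(l) = -92
L(d) = 2*d (L(d) = d + d = 2*d)
-3988/L(-173) + 32370/C(Z(13)) = -3988/(2*(-173)) + 32370/(-92) = -3988/(-346) + 32370*(-1/92) = -3988*(-1/346) - 16185/46 = 1994/173 - 16185/46 = -2708281/7958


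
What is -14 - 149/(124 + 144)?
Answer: -3901/268 ≈ -14.556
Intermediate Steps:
-14 - 149/(124 + 144) = -14 - 149/268 = -3901/268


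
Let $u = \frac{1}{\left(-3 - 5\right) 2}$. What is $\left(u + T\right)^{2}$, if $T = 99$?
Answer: $\frac{2505889}{256} \approx 9788.6$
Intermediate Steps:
$u = - \frac{1}{16}$ ($u = \frac{1}{\left(-8\right) 2} = \frac{1}{-16} = - \frac{1}{16} \approx -0.0625$)
$\left(u + T\right)^{2} = \left(- \frac{1}{16} + 99\right)^{2} = \left(\frac{1583}{16}\right)^{2} = \frac{2505889}{256}$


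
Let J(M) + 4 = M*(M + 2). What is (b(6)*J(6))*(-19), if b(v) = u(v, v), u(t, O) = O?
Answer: -5016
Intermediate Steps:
b(v) = v
J(M) = -4 + M*(2 + M) (J(M) = -4 + M*(M + 2) = -4 + M*(2 + M))
(b(6)*J(6))*(-19) = (6*(-4 + 6**2 + 2*6))*(-19) = (6*(-4 + 36 + 12))*(-19) = (6*44)*(-19) = 264*(-19) = -5016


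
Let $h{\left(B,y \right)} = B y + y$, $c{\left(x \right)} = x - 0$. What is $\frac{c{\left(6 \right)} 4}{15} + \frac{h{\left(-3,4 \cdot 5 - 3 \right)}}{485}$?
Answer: $\frac{742}{485} \approx 1.5299$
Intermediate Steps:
$c{\left(x \right)} = x$ ($c{\left(x \right)} = x + 0 = x$)
$h{\left(B,y \right)} = y + B y$
$\frac{c{\left(6 \right)} 4}{15} + \frac{h{\left(-3,4 \cdot 5 - 3 \right)}}{485} = \frac{6 \cdot 4}{15} + \frac{\left(4 \cdot 5 - 3\right) \left(1 - 3\right)}{485} = 24 \cdot \frac{1}{15} + \left(20 - 3\right) \left(-2\right) \frac{1}{485} = \frac{8}{5} + 17 \left(-2\right) \frac{1}{485} = \frac{8}{5} - \frac{34}{485} = \frac{742}{485}$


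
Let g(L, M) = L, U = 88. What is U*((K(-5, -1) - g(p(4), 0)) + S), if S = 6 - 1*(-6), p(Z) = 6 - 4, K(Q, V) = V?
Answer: 792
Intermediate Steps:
p(Z) = 2
S = 12 (S = 6 + 6 = 12)
U*((K(-5, -1) - g(p(4), 0)) + S) = 88*((-1 - 1*2) + 12) = 88*((-1 - 2) + 12) = 88*(-3 + 12) = 88*9 = 792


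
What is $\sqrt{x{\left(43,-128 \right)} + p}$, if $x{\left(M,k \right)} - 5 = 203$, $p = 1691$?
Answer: $3 \sqrt{211} \approx 43.578$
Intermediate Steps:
$x{\left(M,k \right)} = 208$ ($x{\left(M,k \right)} = 5 + 203 = 208$)
$\sqrt{x{\left(43,-128 \right)} + p} = \sqrt{208 + 1691} = \sqrt{1899} = 3 \sqrt{211}$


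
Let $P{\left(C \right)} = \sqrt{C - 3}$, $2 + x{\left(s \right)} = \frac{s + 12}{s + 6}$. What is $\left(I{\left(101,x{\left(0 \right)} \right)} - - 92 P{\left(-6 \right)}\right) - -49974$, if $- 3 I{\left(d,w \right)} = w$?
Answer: $49974 + 276 i \approx 49974.0 + 276.0 i$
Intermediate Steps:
$x{\left(s \right)} = -2 + \frac{12 + s}{6 + s}$ ($x{\left(s \right)} = -2 + \frac{s + 12}{s + 6} = -2 + \frac{12 + s}{6 + s}$)
$P{\left(C \right)} = \sqrt{-3 + C}$
$I{\left(d,w \right)} = - \frac{w}{3}$
$\left(I{\left(101,x{\left(0 \right)} \right)} - - 92 P{\left(-6 \right)}\right) - -49974 = \left(- \frac{\left(-1\right) 0 \frac{1}{6 + 0}}{3} - - 92 \sqrt{-3 - 6}\right) - -49974 = \left(- \frac{\left(-1\right) 0 \cdot \frac{1}{6}}{3} - - 92 \sqrt{-9}\right) + 49974 = \left(- \frac{\left(-1\right) 0 \cdot \frac{1}{6}}{3} - - 92 \cdot 3 i\right) + 49974 = \left(\left(- \frac{1}{3}\right) 0 - - 276 i\right) + 49974 = \left(0 + 276 i\right) + 49974 = 276 i + 49974 = 49974 + 276 i$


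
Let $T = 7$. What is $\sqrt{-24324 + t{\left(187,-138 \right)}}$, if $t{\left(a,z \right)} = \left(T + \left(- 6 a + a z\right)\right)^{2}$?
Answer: $\sqrt{724715917} \approx 26921.0$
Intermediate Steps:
$t{\left(a,z \right)} = \left(7 - 6 a + a z\right)^{2}$ ($t{\left(a,z \right)} = \left(7 + \left(- 6 a + a z\right)\right)^{2} = \left(7 - 6 a + a z\right)^{2}$)
$\sqrt{-24324 + t{\left(187,-138 \right)}} = \sqrt{-24324 + \left(7 - 1122 + 187 \left(-138\right)\right)^{2}} = \sqrt{-24324 + \left(7 - 1122 - 25806\right)^{2}} = \sqrt{-24324 + \left(-26921\right)^{2}} = \sqrt{-24324 + 724740241} = \sqrt{724715917}$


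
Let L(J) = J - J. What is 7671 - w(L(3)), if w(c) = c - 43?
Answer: 7714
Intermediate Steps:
L(J) = 0
w(c) = -43 + c
7671 - w(L(3)) = 7671 - (-43 + 0) = 7671 - 1*(-43) = 7671 + 43 = 7714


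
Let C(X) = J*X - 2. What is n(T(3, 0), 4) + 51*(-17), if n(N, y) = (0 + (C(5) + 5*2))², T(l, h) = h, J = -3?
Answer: -818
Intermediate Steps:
C(X) = -2 - 3*X (C(X) = -3*X - 2 = -2 - 3*X)
n(N, y) = 49 (n(N, y) = (0 + ((-2 - 3*5) + 5*2))² = (0 + ((-2 - 15) + 10))² = (0 + (-17 + 10))² = (0 - 7)² = (-7)² = 49)
n(T(3, 0), 4) + 51*(-17) = 49 + 51*(-17) = 49 - 867 = -818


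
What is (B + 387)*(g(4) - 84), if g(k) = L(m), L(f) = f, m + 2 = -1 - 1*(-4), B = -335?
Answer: -4316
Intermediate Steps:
m = 1 (m = -2 + (-1 - 1*(-4)) = -2 + (-1 + 4) = -2 + 3 = 1)
g(k) = 1
(B + 387)*(g(4) - 84) = (-335 + 387)*(1 - 84) = 52*(-83) = -4316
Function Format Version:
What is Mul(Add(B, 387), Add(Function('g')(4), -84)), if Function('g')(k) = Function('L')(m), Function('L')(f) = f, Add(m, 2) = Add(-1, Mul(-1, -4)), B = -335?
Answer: -4316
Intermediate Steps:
m = 1 (m = Add(-2, Add(-1, Mul(-1, -4))) = Add(-2, Add(-1, 4)) = Add(-2, 3) = 1)
Function('g')(k) = 1
Mul(Add(B, 387), Add(Function('g')(4), -84)) = Mul(Add(-335, 387), Add(1, -84)) = Mul(52, -83) = -4316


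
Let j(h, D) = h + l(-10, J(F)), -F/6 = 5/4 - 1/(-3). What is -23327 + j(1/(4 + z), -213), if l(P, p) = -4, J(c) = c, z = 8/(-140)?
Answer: -3219643/138 ≈ -23331.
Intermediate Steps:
z = -2/35 (z = 8*(-1/140) = -2/35 ≈ -0.057143)
F = -19/2 (F = -6*(5/4 - 1/(-3)) = -6*(5*(¼) - 1*(-⅓)) = -6*(5/4 + ⅓) = -6*19/12 = -19/2 ≈ -9.5000)
j(h, D) = -4 + h (j(h, D) = h - 4 = -4 + h)
-23327 + j(1/(4 + z), -213) = -23327 + (-4 + 1/(4 - 2/35)) = -23327 + (-4 + 1/(138/35)) = -23327 + (-4 + 35/138) = -23327 - 517/138 = -3219643/138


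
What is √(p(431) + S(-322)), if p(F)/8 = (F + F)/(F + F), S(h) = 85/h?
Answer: √802102/322 ≈ 2.7814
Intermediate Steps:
p(F) = 8 (p(F) = 8*((F + F)/(F + F)) = 8*((2*F)/((2*F))) = 8*((2*F)*(1/(2*F))) = 8*1 = 8)
√(p(431) + S(-322)) = √(8 + 85/(-322)) = √(8 + 85*(-1/322)) = √(8 - 85/322) = √(2491/322) = √802102/322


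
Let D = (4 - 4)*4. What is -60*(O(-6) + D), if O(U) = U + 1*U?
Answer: 720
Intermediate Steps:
O(U) = 2*U (O(U) = U + U = 2*U)
D = 0 (D = 0*4 = 0)
-60*(O(-6) + D) = -60*(2*(-6) + 0) = -60*(-12 + 0) = -60*(-12) = 720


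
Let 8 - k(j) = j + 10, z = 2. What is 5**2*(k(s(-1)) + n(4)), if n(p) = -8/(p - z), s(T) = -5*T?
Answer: -275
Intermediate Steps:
n(p) = -8/(-2 + p) (n(p) = -8/(p - 1*2) = -8/(p - 2) = -8/(-2 + p))
k(j) = -2 - j (k(j) = 8 - (j + 10) = 8 - (10 + j) = 8 + (-10 - j) = -2 - j)
5**2*(k(s(-1)) + n(4)) = 5**2*((-2 - (-5)*(-1)) - 8/(-2 + 4)) = 25*((-2 - 1*5) - 8/2) = 25*((-2 - 5) - 8*1/2) = 25*(-7 - 4) = 25*(-11) = -275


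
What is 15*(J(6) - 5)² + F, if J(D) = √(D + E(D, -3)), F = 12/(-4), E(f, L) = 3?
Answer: 57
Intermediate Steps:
F = -3 (F = 12*(-¼) = -3)
J(D) = √(3 + D) (J(D) = √(D + 3) = √(3 + D))
15*(J(6) - 5)² + F = 15*(√(3 + 6) - 5)² - 3 = 15*(√9 - 5)² - 3 = 15*(3 - 5)² - 3 = 15*(-2)² - 3 = 15*4 - 3 = 60 - 3 = 57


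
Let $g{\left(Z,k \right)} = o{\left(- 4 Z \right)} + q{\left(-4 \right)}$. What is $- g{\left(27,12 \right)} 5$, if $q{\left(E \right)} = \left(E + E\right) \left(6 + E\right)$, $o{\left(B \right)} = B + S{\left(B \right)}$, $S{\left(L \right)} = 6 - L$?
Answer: $50$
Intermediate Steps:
$o{\left(B \right)} = 6$ ($o{\left(B \right)} = B - \left(-6 + B\right) = 6$)
$q{\left(E \right)} = 2 E \left(6 + E\right)$
$g{\left(Z,k \right)} = -10$ ($g{\left(Z,k \right)} = 6 + 2 \left(-4\right) \left(6 - 4\right) = 6 + 2 \left(-4\right) 2 = 6 - 16 = -10$)
$- g{\left(27,12 \right)} 5 = - \left(-10\right) 5 = \left(-1\right) \left(-50\right) = 50$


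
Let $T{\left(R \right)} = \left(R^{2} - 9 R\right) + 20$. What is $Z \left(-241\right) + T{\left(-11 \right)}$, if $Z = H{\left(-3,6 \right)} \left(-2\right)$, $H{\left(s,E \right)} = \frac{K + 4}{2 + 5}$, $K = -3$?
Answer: $\frac{2162}{7} \approx 308.86$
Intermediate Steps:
$H{\left(s,E \right)} = \frac{1}{7}$ ($H{\left(s,E \right)} = \frac{-3 + 4}{2 + 5} = 1 \cdot \frac{1}{7} = \frac{1}{7}$)
$T{\left(R \right)} = 20 + R^{2} - 9 R$
$Z = - \frac{2}{7}$ ($Z = \frac{1}{7} \left(-2\right) = - \frac{2}{7} \approx -0.28571$)
$Z \left(-241\right) + T{\left(-11 \right)} = \left(- \frac{2}{7}\right) \left(-241\right) + \left(20 + \left(-11\right)^{2} - -99\right) = \frac{482}{7} + \left(20 + 121 + 99\right) = \frac{482}{7} + 240 = \frac{2162}{7}$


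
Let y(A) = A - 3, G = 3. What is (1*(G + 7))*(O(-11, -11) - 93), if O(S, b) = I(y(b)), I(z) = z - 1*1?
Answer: -1080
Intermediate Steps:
y(A) = -3 + A
I(z) = -1 + z (I(z) = z - 1 = -1 + z)
O(S, b) = -4 + b (O(S, b) = -1 + (-3 + b) = -4 + b)
(1*(G + 7))*(O(-11, -11) - 93) = (1*(3 + 7))*((-4 - 11) - 93) = (1*10)*(-15 - 93) = 10*(-108) = -1080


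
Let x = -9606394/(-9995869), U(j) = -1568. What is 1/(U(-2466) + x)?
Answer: -9995869/15663916198 ≈ -0.00063815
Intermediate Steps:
x = 9606394/9995869 (x = -9606394*(-1/9995869) = 9606394/9995869 ≈ 0.96104)
1/(U(-2466) + x) = 1/(-1568 + 9606394/9995869) = 1/(-15663916198/9995869) = -9995869/15663916198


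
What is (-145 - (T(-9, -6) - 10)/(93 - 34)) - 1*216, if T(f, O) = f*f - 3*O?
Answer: -21388/59 ≈ -362.51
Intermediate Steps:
T(f, O) = f² - 3*O
(-145 - (T(-9, -6) - 10)/(93 - 34)) - 1*216 = (-145 - (((-9)² - 3*(-6)) - 10)/(93 - 34)) - 1*216 = (-145 - ((81 + 18) - 10)/59) - 216 = (-145 - (99 - 10)/59) - 216 = (-145 - 89/59) - 216 = -8644/59 - 216 = -21388/59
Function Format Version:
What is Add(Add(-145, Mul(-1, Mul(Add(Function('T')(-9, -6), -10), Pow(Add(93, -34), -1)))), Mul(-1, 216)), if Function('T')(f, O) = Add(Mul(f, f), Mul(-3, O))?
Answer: Rational(-21388, 59) ≈ -362.51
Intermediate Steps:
Function('T')(f, O) = Add(Pow(f, 2), Mul(-3, O))
Add(Add(-145, Mul(-1, Mul(Add(Function('T')(-9, -6), -10), Pow(Add(93, -34), -1)))), Mul(-1, 216)) = Add(Add(-145, Mul(-1, Mul(Add(Add(Pow(-9, 2), Mul(-3, -6)), -10), Pow(Add(93, -34), -1)))), Mul(-1, 216)) = Add(Add(-145, Mul(-1, Mul(Add(Add(81, 18), -10), Pow(59, -1)))), -216) = Add(Add(-145, Mul(-1, Mul(Add(99, -10), Rational(1, 59)))), -216) = Add(Add(-145, Mul(-1, Mul(89, Rational(1, 59)))), -216) = Add(Add(-145, Mul(-1, Rational(89, 59))), -216) = Add(Add(-145, Rational(-89, 59)), -216) = Add(Rational(-8644, 59), -216) = Rational(-21388, 59)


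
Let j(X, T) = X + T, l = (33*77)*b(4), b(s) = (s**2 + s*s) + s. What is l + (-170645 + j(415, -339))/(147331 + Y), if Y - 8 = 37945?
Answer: 16948868615/185284 ≈ 91475.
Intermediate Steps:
Y = 37953 (Y = 8 + 37945 = 37953)
b(s) = s + 2*s**2 (b(s) = (s**2 + s**2) + s = 2*s**2 + s = s + 2*s**2)
l = 91476 (l = (33*77)*(4*(1 + 2*4)) = 2541*(4*(1 + 8)) = 2541*(4*9) = 2541*36 = 91476)
j(X, T) = T + X
l + (-170645 + j(415, -339))/(147331 + Y) = 91476 + (-170645 + (-339 + 415))/(147331 + 37953) = 91476 + (-170645 + 76)/185284 = 91476 - 170569*1/185284 = 91476 - 170569/185284 = 16948868615/185284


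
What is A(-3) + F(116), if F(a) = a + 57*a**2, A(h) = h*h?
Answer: 767117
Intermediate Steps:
A(h) = h**2
A(-3) + F(116) = (-3)**2 + 116*(1 + 57*116) = 9 + 116*(1 + 6612) = 9 + 116*6613 = 9 + 767108 = 767117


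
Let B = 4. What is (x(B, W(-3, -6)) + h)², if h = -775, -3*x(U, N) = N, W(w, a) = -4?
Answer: 5387041/9 ≈ 5.9856e+5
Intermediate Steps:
x(U, N) = -N/3
(x(B, W(-3, -6)) + h)² = (-⅓*(-4) - 775)² = (4/3 - 775)² = (-2321/3)² = 5387041/9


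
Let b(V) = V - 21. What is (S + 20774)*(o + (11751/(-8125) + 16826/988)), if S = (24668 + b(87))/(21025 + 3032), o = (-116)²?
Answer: 346463486220793354/1237933125 ≈ 2.7987e+8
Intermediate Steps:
b(V) = -21 + V
o = 13456
S = 24734/24057 (S = (24668 + (-21 + 87))/(21025 + 3032) = (24668 + 66)/24057 = 24734*(1/24057) = 24734/24057 ≈ 1.0281)
(S + 20774)*(o + (11751/(-8125) + 16826/988)) = (24734/24057 + 20774)*(13456 + (11751/(-8125) + 16826/988)) = 499784852*(13456 + (11751*(-1/8125) + 16826*(1/988)))/24057 = 499784852*(13456 + (-11751/8125 + 8413/494))/24057 = 499784852*(13456 + 4811587/308750)/24057 = (499784852/24057)*(4159351587/308750) = 346463486220793354/1237933125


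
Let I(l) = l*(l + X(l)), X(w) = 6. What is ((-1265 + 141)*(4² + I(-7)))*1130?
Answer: -29212760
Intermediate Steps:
I(l) = l*(6 + l) (I(l) = l*(l + 6) = l*(6 + l))
((-1265 + 141)*(4² + I(-7)))*1130 = ((-1265 + 141)*(4² - 7*(6 - 7)))*1130 = -1124*(16 - 7*(-1))*1130 = -1124*(16 + 7)*1130 = -1124*23*1130 = -25852*1130 = -29212760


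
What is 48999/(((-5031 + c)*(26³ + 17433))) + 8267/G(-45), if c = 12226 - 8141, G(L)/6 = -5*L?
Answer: 68431151647/11177498475 ≈ 6.1222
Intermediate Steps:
G(L) = -30*L (G(L) = 6*(-5*L) = -30*L)
c = 4085
48999/(((-5031 + c)*(26³ + 17433))) + 8267/G(-45) = 48999/(((-5031 + 4085)*(26³ + 17433))) + 8267/((-30*(-45))) = 48999/((-946*(17576 + 17433))) + 8267/1350 = 48999/((-946*35009)) + 8267*(1/1350) = 48999/(-33118514) + 8267/1350 = 48999*(-1/33118514) + 8267/1350 = -48999/33118514 + 8267/1350 = 68431151647/11177498475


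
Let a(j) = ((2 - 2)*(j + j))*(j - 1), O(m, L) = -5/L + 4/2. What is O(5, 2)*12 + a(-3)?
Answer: -6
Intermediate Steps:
O(m, L) = 2 - 5/L (O(m, L) = -5/L + 4*(1/2) = -5/L + 2 = 2 - 5/L)
a(j) = 0 (a(j) = (0*(2*j))*(-1 + j) = 0*(-1 + j) = 0)
O(5, 2)*12 + a(-3) = (2 - 5/2)*12 + 0 = -1/2*12 + 0 = -6 + 0 = -6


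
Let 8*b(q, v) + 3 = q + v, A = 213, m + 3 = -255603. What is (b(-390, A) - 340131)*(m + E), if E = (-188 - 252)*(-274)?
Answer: 45936369561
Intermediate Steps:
m = -255606 (m = -3 - 255603 = -255606)
E = 120560 (E = -440*(-274) = 120560)
b(q, v) = -3/8 + q/8 + v/8 (b(q, v) = -3/8 + (q + v)/8 = -3/8 + (q/8 + v/8) = -3/8 + q/8 + v/8)
(b(-390, A) - 340131)*(m + E) = ((-3/8 + (1/8)*(-390) + (1/8)*213) - 340131)*(-255606 + 120560) = ((-3/8 - 195/4 + 213/8) - 340131)*(-135046) = (-45/2 - 340131)*(-135046) = -680307/2*(-135046) = 45936369561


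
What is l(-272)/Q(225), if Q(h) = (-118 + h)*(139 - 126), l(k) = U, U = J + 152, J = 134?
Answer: 22/107 ≈ 0.20561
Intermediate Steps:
U = 286 (U = 134 + 152 = 286)
l(k) = 286
Q(h) = -1534 + 13*h (Q(h) = (-118 + h)*13 = -1534 + 13*h)
l(-272)/Q(225) = 286/(-1534 + 13*225) = 286/(-1534 + 2925) = 286/1391 = 286*(1/1391) = 22/107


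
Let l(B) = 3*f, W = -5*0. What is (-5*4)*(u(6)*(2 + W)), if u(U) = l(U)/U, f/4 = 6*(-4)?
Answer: 1920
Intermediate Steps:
W = 0
f = -96 (f = 4*(6*(-4)) = 4*(-24) = -96)
l(B) = -288 (l(B) = 3*(-96) = -288)
u(U) = -288/U
(-5*4)*(u(6)*(2 + W)) = (-5*4)*((-288/6)*(2 + 0)) = -20*(-288*⅙)*2 = -(-960)*2 = -20*(-96) = 1920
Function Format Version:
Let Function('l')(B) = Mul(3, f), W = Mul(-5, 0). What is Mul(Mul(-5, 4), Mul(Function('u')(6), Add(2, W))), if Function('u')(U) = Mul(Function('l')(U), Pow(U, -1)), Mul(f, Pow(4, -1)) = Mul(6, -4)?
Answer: 1920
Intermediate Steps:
W = 0
f = -96 (f = Mul(4, Mul(6, -4)) = Mul(4, -24) = -96)
Function('l')(B) = -288 (Function('l')(B) = Mul(3, -96) = -288)
Function('u')(U) = Mul(-288, Pow(U, -1))
Mul(Mul(-5, 4), Mul(Function('u')(6), Add(2, W))) = Mul(Mul(-5, 4), Mul(Mul(-288, Pow(6, -1)), Add(2, 0))) = Mul(-20, Mul(Mul(-288, Rational(1, 6)), 2)) = Mul(-20, Mul(-48, 2)) = Mul(-20, -96) = 1920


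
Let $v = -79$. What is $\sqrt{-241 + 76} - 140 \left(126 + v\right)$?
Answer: $-6580 + i \sqrt{165} \approx -6580.0 + 12.845 i$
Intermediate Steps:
$\sqrt{-241 + 76} - 140 \left(126 + v\right) = \sqrt{-241 + 76} - 140 \left(126 - 79\right) = \sqrt{-165} - 6580 = i \sqrt{165} - 6580 = -6580 + i \sqrt{165}$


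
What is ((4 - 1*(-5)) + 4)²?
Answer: 169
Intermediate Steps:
((4 - 1*(-5)) + 4)² = ((4 + 5) + 4)² = (9 + 4)² = 13² = 169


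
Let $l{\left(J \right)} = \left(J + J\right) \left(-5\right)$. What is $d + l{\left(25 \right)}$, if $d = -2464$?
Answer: $-2714$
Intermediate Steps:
$l{\left(J \right)} = - 10 J$ ($l{\left(J \right)} = 2 J \left(-5\right) = - 10 J$)
$d + l{\left(25 \right)} = -2464 - 250 = -2714$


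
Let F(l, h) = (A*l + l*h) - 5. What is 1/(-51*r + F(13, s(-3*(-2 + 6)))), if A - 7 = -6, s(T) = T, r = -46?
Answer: 1/2198 ≈ 0.00045496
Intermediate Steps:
A = 1 (A = 7 - 6 = 1)
F(l, h) = -5 + l + h*l (F(l, h) = (1*l + l*h) - 5 = (l + h*l) - 5 = -5 + l + h*l)
1/(-51*r + F(13, s(-3*(-2 + 6)))) = 1/(-51*(-46) + (-5 + 13 - 3*(-2 + 6)*13)) = 1/(2346 + (-5 + 13 - 3*4*13)) = 1/(2346 + (-5 + 13 - 12*13)) = 1/(2346 + (-5 + 13 - 156)) = 1/(2346 - 148) = 1/2198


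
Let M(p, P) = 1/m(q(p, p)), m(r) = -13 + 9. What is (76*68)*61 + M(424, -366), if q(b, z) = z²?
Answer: 1260991/4 ≈ 3.1525e+5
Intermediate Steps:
m(r) = -4
M(p, P) = -¼ (M(p, P) = 1/(-4) = -¼)
(76*68)*61 + M(424, -366) = (76*68)*61 - ¼ = 5168*61 - ¼ = 315248 - ¼ = 1260991/4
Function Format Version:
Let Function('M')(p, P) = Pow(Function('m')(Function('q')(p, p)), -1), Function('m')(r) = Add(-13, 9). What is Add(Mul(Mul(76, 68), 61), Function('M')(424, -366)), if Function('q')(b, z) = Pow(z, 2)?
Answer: Rational(1260991, 4) ≈ 3.1525e+5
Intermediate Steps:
Function('m')(r) = -4
Function('M')(p, P) = Rational(-1, 4) (Function('M')(p, P) = Pow(-4, -1) = Rational(-1, 4))
Add(Mul(Mul(76, 68), 61), Function('M')(424, -366)) = Add(Mul(Mul(76, 68), 61), Rational(-1, 4)) = Add(Mul(5168, 61), Rational(-1, 4)) = Add(315248, Rational(-1, 4)) = Rational(1260991, 4)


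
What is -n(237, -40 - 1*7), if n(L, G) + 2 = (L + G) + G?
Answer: -141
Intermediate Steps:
n(L, G) = -2 + L + 2*G (n(L, G) = -2 + ((L + G) + G) = -2 + ((G + L) + G) = -2 + (L + 2*G) = -2 + L + 2*G)
-n(237, -40 - 1*7) = -(-2 + 237 + 2*(-40 - 1*7)) = -(-2 + 237 + 2*(-40 - 7)) = -(-2 + 237 + 2*(-47)) = -(-2 + 237 - 94) = -1*141 = -141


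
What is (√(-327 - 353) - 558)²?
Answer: 310684 - 2232*I*√170 ≈ 3.1068e+5 - 29102.0*I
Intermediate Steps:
(√(-327 - 353) - 558)² = (√(-680) - 558)² = (2*I*√170 - 558)² = (-558 + 2*I*√170)²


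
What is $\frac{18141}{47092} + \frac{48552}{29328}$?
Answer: $\frac{58717709}{28773212} \approx 2.0407$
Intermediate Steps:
$\frac{18141}{47092} + \frac{48552}{29328} = 18141 \cdot \frac{1}{47092} + 48552 \cdot \frac{1}{29328} = \frac{18141}{47092} + \frac{2023}{1222} = \frac{58717709}{28773212}$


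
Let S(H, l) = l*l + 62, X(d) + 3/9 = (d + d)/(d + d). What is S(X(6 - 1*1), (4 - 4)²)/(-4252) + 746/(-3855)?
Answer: -1705501/8195730 ≈ -0.20810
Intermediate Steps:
X(d) = ⅔ (X(d) = -⅓ + (d + d)/(d + d) = -⅓ + (2*d)/((2*d)) = -⅓ + (2*d)*(1/(2*d)) = -⅓ + 1 = ⅔)
S(H, l) = 62 + l² (S(H, l) = l² + 62 = 62 + l²)
S(X(6 - 1*1), (4 - 4)²)/(-4252) + 746/(-3855) = (62 + ((4 - 4)²)²)/(-4252) + 746/(-3855) = (62 + (0²)²)*(-1/4252) + 746*(-1/3855) = (62 + 0²)*(-1/4252) - 746/3855 = (62 + 0)*(-1/4252) - 746/3855 = 62*(-1/4252) - 746/3855 = -31/2126 - 746/3855 = -1705501/8195730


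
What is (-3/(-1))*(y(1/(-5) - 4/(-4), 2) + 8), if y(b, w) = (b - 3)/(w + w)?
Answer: 447/20 ≈ 22.350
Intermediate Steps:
y(b, w) = (-3 + b)/(2*w) (y(b, w) = (-3 + b)/((2*w)) = (-3 + b)*(1/(2*w)) = (-3 + b)/(2*w))
(-3/(-1))*(y(1/(-5) - 4/(-4), 2) + 8) = (-3/(-1))*((½)*(-3 + (1/(-5) - 4/(-4)))/2 + 8) = (-3*(-1))*((½)*(½)*(-3 + (1*(-⅕) - 4*(-¼))) + 8) = 3*((½)*(½)*(-3 + (-⅕ + 1)) + 8) = 3*((½)*(½)*(-3 + ⅘) + 8) = 3*((½)*(½)*(-11/5) + 8) = 3*(-11/20 + 8) = 3*(149/20) = 447/20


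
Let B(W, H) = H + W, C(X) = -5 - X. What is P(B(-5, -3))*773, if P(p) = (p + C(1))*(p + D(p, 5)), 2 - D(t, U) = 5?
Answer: 119042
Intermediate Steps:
D(t, U) = -3 (D(t, U) = 2 - 1*5 = 2 - 5 = -3)
P(p) = (-6 + p)*(-3 + p) (P(p) = (p + (-5 - 1*1))*(p - 3) = (p + (-5 - 1))*(-3 + p) = (p - 6)*(-3 + p) = (-6 + p)*(-3 + p))
P(B(-5, -3))*773 = (18 + (-3 - 5)² - 9*(-3 - 5))*773 = (18 + (-8)² - 9*(-8))*773 = (18 + 64 + 72)*773 = 154*773 = 119042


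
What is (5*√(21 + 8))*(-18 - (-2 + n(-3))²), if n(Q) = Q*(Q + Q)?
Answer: -1370*√29 ≈ -7377.7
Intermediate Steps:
n(Q) = 2*Q² (n(Q) = Q*(2*Q) = 2*Q²)
(5*√(21 + 8))*(-18 - (-2 + n(-3))²) = (5*√(21 + 8))*(-18 - (-2 + 2*(-3)²)²) = (5*√29)*(-18 - (-2 + 2*9)²) = (5*√29)*(-18 - (-2 + 18)²) = (5*√29)*(-18 - 1*16²) = (5*√29)*(-18 - 1*256) = (5*√29)*(-18 - 256) = (5*√29)*(-274) = -1370*√29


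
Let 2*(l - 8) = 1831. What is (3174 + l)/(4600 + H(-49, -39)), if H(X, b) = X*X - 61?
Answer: 1639/2776 ≈ 0.59042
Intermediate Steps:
H(X, b) = -61 + X² (H(X, b) = X² - 61 = -61 + X²)
l = 1847/2 (l = 8 + (½)*1831 = 8 + 1831/2 = 1847/2 ≈ 923.50)
(3174 + l)/(4600 + H(-49, -39)) = (3174 + 1847/2)/(4600 + (-61 + (-49)²)) = 8195/(2*(4600 + (-61 + 2401))) = 8195/(2*(4600 + 2340)) = (8195/2)/6940 = (8195/2)*(1/6940) = 1639/2776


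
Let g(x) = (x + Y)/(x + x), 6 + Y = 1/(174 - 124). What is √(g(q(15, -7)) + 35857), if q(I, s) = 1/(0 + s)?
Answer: √3587843/10 ≈ 189.42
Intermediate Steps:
q(I, s) = 1/s
Y = -299/50 (Y = -6 + 1/(174 - 124) = -6 + 1/50 = -299/50 ≈ -5.9800)
g(x) = (-299/50 + x)/(2*x) (g(x) = (x - 299/50)/(x + x) = (-299/50 + x)/((2*x)) = (-299/50 + x)*(1/(2*x)) = (-299/50 + x)/(2*x))
√(g(q(15, -7)) + 35857) = √((-299 + 50/(-7))/(100*(1/(-7))) + 35857) = √((-299 + 50*(-⅐))/(100*(-⅐)) + 35857) = √((1/100)*(-7)*(-299 - 50/7) + 35857) = √((1/100)*(-7)*(-2143/7) + 35857) = √(2143/100 + 35857) = √(3587843/100) = √3587843/10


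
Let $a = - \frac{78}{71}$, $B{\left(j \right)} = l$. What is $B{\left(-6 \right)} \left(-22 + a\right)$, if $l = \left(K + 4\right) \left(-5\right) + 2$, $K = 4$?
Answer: $\frac{62320}{71} \approx 877.75$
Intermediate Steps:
$l = -38$ ($l = \left(4 + 4\right) \left(-5\right) + 2 = 8 \left(-5\right) + 2 = -40 + 2 = -38$)
$B{\left(j \right)} = -38$
$a = - \frac{78}{71}$ ($a = \left(-78\right) \frac{1}{71} = - \frac{78}{71} \approx -1.0986$)
$B{\left(-6 \right)} \left(-22 + a\right) = - 38 \left(-22 - \frac{78}{71}\right) = \left(-38\right) \left(- \frac{1640}{71}\right) = \frac{62320}{71}$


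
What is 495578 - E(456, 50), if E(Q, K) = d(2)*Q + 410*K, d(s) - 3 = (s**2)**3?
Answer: 444526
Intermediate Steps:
d(s) = 3 + s**6 (d(s) = 3 + (s**2)**3 = 3 + s**6)
E(Q, K) = 67*Q + 410*K (E(Q, K) = (3 + 2**6)*Q + 410*K = (3 + 64)*Q + 410*K = 67*Q + 410*K)
495578 - E(456, 50) = 495578 - (67*456 + 410*50) = 495578 - (30552 + 20500) = 495578 - 1*51052 = 495578 - 51052 = 444526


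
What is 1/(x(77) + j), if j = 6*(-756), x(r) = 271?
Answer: -1/4265 ≈ -0.00023447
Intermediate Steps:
j = -4536
1/(x(77) + j) = 1/(271 - 4536) = 1/(-4265) = -1/4265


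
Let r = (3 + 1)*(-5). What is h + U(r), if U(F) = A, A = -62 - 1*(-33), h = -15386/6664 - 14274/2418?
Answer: -78443/2108 ≈ -37.212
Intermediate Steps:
h = -17311/2108 (h = -15386*1/6664 - 14274*1/2418 = -157/68 - 183/31 = -17311/2108 ≈ -8.2121)
A = -29 (A = -62 + 33 = -29)
r = -20 (r = 4*(-5) = -20)
U(F) = -29
h + U(r) = -17311/2108 - 29 = -78443/2108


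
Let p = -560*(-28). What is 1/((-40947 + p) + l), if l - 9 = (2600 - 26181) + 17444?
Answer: -1/31395 ≈ -3.1852e-5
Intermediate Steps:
p = 15680
l = -6128 (l = 9 + ((2600 - 26181) + 17444) = 9 + (-23581 + 17444) = 9 - 6137 = -6128)
1/((-40947 + p) + l) = 1/((-40947 + 15680) - 6128) = 1/(-25267 - 6128) = 1/(-31395) = -1/31395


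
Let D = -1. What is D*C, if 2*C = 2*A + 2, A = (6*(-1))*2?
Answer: 11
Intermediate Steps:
A = -12 (A = -6*2 = -12)
C = -11 (C = (2*(-12) + 2)/2 = (-24 + 2)/2 = (1/2)*(-22) = -11)
D*C = -1*(-11) = 11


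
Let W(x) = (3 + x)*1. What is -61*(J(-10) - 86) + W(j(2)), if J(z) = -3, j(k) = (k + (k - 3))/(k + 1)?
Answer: 16297/3 ≈ 5432.3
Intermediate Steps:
j(k) = (-3 + 2*k)/(1 + k) (j(k) = (k + (-3 + k))/(1 + k) = (-3 + 2*k)/(1 + k))
W(x) = 3 + x
-61*(J(-10) - 86) + W(j(2)) = -61*(-3 - 86) + (3 + (-3 + 2*2)/(1 + 2)) = -61*(-89) + (3 + (-3 + 4)/3) = 5429 + (3 + (⅓)*1) = 5429 + (3 + ⅓) = 5429 + 10/3 = 16297/3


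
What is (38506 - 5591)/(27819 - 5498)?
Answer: 32915/22321 ≈ 1.4746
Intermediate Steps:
(38506 - 5591)/(27819 - 5498) = 32915/22321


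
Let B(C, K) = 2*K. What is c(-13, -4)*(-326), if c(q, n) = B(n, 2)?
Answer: -1304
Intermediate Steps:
c(q, n) = 4 (c(q, n) = 2*2 = 4)
c(-13, -4)*(-326) = 4*(-326) = -1304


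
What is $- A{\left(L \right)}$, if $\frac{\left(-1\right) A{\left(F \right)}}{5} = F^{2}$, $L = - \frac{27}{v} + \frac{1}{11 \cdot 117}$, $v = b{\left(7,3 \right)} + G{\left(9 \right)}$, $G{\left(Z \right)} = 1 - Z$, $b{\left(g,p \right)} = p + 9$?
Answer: $\frac{6036075125}{26501904} \approx 227.76$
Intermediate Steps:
$b{\left(g,p \right)} = 9 + p$
$v = 4$ ($v = \left(9 + 3\right) + \left(1 - 9\right) = 12 + \left(1 - 9\right) = 12 - 8 = 4$)
$L = - \frac{34745}{5148}$ ($L = - \frac{27}{4} + \frac{1}{11 \cdot 117} = \left(-27\right) \frac{1}{4} + \frac{1}{11} \cdot \frac{1}{117} = - \frac{27}{4} + \frac{1}{1287} = - \frac{34745}{5148} \approx -6.7492$)
$A{\left(F \right)} = - 5 F^{2}$
$- A{\left(L \right)} = - \left(-5\right) \left(- \frac{34745}{5148}\right)^{2} = - \frac{\left(-5\right) 1207215025}{26501904} = \left(-1\right) \left(- \frac{6036075125}{26501904}\right) = \frac{6036075125}{26501904}$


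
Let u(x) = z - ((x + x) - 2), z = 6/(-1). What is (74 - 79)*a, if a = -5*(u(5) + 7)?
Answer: -175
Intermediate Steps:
z = -6 (z = 6*(-1) = -6)
u(x) = -4 - 2*x (u(x) = -6 - ((x + x) - 2) = -6 - (2*x - 2) = -6 - (-2 + 2*x) = -6 + (2 - 2*x) = -4 - 2*x)
a = 35 (a = -5*((-4 - 2*5) + 7) = -5*((-4 - 10) + 7) = -5*(-14 + 7) = -5*(-7) = 35)
(74 - 79)*a = (74 - 79)*35 = -5*35 = -175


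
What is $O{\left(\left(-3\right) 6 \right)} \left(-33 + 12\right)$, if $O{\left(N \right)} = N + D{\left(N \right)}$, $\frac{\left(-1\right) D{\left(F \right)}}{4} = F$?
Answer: $-1134$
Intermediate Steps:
$D{\left(F \right)} = - 4 F$
$O{\left(N \right)} = - 3 N$ ($O{\left(N \right)} = N - 4 N = - 3 N$)
$O{\left(\left(-3\right) 6 \right)} \left(-33 + 12\right) = - 3 \left(\left(-3\right) 6\right) \left(-33 + 12\right) = \left(-3\right) \left(-18\right) \left(-21\right) = 54 \left(-21\right) = -1134$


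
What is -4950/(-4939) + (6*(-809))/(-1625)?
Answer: 2910696/729625 ≈ 3.9893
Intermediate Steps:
-4950/(-4939) + (6*(-809))/(-1625) = -4950*(-1/4939) - 4854*(-1/1625) = 450/449 + 4854/1625 = 2910696/729625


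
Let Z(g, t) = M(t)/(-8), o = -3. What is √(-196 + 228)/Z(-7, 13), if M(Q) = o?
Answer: 32*√2/3 ≈ 15.085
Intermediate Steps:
M(Q) = -3
Z(g, t) = 3/8 (Z(g, t) = -3/(-8) = -3*(-⅛) = 3/8)
√(-196 + 228)/Z(-7, 13) = √(-196 + 228)/(3/8) = √32*(8/3) = (4*√2)*(8/3) = 32*√2/3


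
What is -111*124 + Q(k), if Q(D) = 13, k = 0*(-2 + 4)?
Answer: -13751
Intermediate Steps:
k = 0 (k = 0*2 = 0)
-111*124 + Q(k) = -111*124 + 13 = -13764 + 13 = -13751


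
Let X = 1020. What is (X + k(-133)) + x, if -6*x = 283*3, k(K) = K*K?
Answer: 37135/2 ≈ 18568.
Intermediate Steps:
k(K) = K²
x = -283/2 (x = -283*3/6 = -⅙*849 = -283/2 ≈ -141.50)
(X + k(-133)) + x = (1020 + (-133)²) - 283/2 = (1020 + 17689) - 283/2 = 18709 - 283/2 = 37135/2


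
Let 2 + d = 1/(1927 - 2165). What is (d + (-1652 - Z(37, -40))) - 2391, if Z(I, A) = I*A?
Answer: -610471/238 ≈ -2565.0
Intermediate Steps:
Z(I, A) = A*I
d = -477/238 (d = -2 + 1/(1927 - 2165) = -2 + 1/(-238) = -2 - 1/238 = -477/238 ≈ -2.0042)
(d + (-1652 - Z(37, -40))) - 2391 = (-477/238 + (-1652 - (-40)*37)) - 2391 = (-477/238 + (-1652 - 1*(-1480))) - 2391 = (-477/238 + (-1652 + 1480)) - 2391 = (-477/238 - 172) - 2391 = -41413/238 - 2391 = -610471/238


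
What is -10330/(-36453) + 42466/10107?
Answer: 550806136/122810157 ≈ 4.4850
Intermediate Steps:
-10330/(-36453) + 42466/10107 = -10330*(-1/36453) + 42466*(1/10107) = 10330/36453 + 42466/10107 = 550806136/122810157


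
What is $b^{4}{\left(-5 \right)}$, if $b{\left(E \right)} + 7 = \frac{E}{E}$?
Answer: $1296$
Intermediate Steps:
$b{\left(E \right)} = -6$ ($b{\left(E \right)} = -7 + \frac{E}{E} = -7 + 1 = -6$)
$b^{4}{\left(-5 \right)} = \left(-6\right)^{4} = 1296$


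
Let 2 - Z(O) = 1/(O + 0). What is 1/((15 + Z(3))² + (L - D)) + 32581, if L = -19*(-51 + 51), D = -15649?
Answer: 4670193130/143341 ≈ 32581.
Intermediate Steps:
Z(O) = 2 - 1/O (Z(O) = 2 - 1/(O + 0) = 2 - 1/O)
L = 0 (L = -19*0 = 0)
1/((15 + Z(3))² + (L - D)) + 32581 = 1/((15 + (2 - 1/3))² + (0 - 1*(-15649))) + 32581 = 1/((15 + (2 - 1*⅓))² + (0 + 15649)) + 32581 = 1/((15 + (2 - ⅓))² + 15649) + 32581 = 1/((15 + 5/3)² + 15649) + 32581 = 1/((50/3)² + 15649) + 32581 = 1/(2500/9 + 15649) + 32581 = 1/(143341/9) + 32581 = 9/143341 + 32581 = 4670193130/143341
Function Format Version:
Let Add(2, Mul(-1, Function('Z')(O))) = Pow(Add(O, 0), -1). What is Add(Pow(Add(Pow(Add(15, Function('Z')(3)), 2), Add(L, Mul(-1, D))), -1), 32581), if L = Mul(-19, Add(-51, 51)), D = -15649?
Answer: Rational(4670193130, 143341) ≈ 32581.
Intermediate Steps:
Function('Z')(O) = Add(2, Mul(-1, Pow(O, -1))) (Function('Z')(O) = Add(2, Mul(-1, Pow(Add(O, 0), -1))) = Add(2, Mul(-1, Pow(O, -1))))
L = 0 (L = Mul(-19, 0) = 0)
Add(Pow(Add(Pow(Add(15, Function('Z')(3)), 2), Add(L, Mul(-1, D))), -1), 32581) = Add(Pow(Add(Pow(Add(15, Add(2, Mul(-1, Pow(3, -1)))), 2), Add(0, Mul(-1, -15649))), -1), 32581) = Add(Pow(Add(Pow(Add(15, Add(2, Mul(-1, Rational(1, 3)))), 2), Add(0, 15649)), -1), 32581) = Add(Pow(Add(Pow(Add(15, Add(2, Rational(-1, 3))), 2), 15649), -1), 32581) = Add(Pow(Add(Pow(Add(15, Rational(5, 3)), 2), 15649), -1), 32581) = Add(Pow(Add(Pow(Rational(50, 3), 2), 15649), -1), 32581) = Add(Pow(Add(Rational(2500, 9), 15649), -1), 32581) = Add(Pow(Rational(143341, 9), -1), 32581) = Add(Rational(9, 143341), 32581) = Rational(4670193130, 143341)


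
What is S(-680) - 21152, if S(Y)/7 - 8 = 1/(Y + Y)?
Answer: -28690567/1360 ≈ -21096.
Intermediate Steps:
S(Y) = 56 + 7/(2*Y) (S(Y) = 56 + 7/(Y + Y) = 56 + 7/((2*Y)) = 56 + 7*(1/(2*Y)) = 56 + 7/(2*Y))
S(-680) - 21152 = (56 + (7/2)/(-680)) - 21152 = (56 + (7/2)*(-1/680)) - 21152 = (56 - 7/1360) - 21152 = 76153/1360 - 21152 = -28690567/1360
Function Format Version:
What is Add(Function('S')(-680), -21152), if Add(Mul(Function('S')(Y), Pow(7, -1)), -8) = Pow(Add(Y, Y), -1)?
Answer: Rational(-28690567, 1360) ≈ -21096.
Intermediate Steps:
Function('S')(Y) = Add(56, Mul(Rational(7, 2), Pow(Y, -1))) (Function('S')(Y) = Add(56, Mul(7, Pow(Add(Y, Y), -1))) = Add(56, Mul(7, Pow(Mul(2, Y), -1))) = Add(56, Mul(7, Mul(Rational(1, 2), Pow(Y, -1)))) = Add(56, Mul(Rational(7, 2), Pow(Y, -1))))
Add(Function('S')(-680), -21152) = Add(Add(56, Mul(Rational(7, 2), Pow(-680, -1))), -21152) = Add(Add(56, Mul(Rational(7, 2), Rational(-1, 680))), -21152) = Add(Add(56, Rational(-7, 1360)), -21152) = Add(Rational(76153, 1360), -21152) = Rational(-28690567, 1360)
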